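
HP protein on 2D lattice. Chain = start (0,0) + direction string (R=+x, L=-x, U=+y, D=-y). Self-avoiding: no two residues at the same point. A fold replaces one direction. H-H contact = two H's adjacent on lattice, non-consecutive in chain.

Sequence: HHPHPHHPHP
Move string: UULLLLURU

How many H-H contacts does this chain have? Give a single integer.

Positions: [(0, 0), (0, 1), (0, 2), (-1, 2), (-2, 2), (-3, 2), (-4, 2), (-4, 3), (-3, 3), (-3, 4)]
H-H contact: residue 5 @(-3,2) - residue 8 @(-3, 3)

Answer: 1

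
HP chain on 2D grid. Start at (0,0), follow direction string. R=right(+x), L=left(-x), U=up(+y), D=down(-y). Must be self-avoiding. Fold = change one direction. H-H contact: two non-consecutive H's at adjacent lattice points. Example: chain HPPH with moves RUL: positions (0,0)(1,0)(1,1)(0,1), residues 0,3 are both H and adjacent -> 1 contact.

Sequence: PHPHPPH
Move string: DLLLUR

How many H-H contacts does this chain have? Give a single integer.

Positions: [(0, 0), (0, -1), (-1, -1), (-2, -1), (-3, -1), (-3, 0), (-2, 0)]
H-H contact: residue 3 @(-2,-1) - residue 6 @(-2, 0)

Answer: 1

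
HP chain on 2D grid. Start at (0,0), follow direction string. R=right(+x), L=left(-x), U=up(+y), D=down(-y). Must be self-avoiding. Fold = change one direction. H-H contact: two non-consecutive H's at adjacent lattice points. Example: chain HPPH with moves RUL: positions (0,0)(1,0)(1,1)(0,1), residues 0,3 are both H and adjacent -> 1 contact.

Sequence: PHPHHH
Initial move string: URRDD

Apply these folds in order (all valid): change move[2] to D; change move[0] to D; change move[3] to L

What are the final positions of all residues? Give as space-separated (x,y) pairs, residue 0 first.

Answer: (0,0) (0,-1) (1,-1) (1,-2) (0,-2) (0,-3)

Derivation:
Initial moves: URRDD
Fold: move[2]->D => URDDD (positions: [(0, 0), (0, 1), (1, 1), (1, 0), (1, -1), (1, -2)])
Fold: move[0]->D => DRDDD (positions: [(0, 0), (0, -1), (1, -1), (1, -2), (1, -3), (1, -4)])
Fold: move[3]->L => DRDLD (positions: [(0, 0), (0, -1), (1, -1), (1, -2), (0, -2), (0, -3)])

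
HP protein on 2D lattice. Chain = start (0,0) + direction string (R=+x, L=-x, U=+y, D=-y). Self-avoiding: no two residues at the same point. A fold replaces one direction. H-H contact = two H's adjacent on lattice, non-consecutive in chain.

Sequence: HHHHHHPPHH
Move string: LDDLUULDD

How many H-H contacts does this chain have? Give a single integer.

Answer: 3

Derivation:
Positions: [(0, 0), (-1, 0), (-1, -1), (-1, -2), (-2, -2), (-2, -1), (-2, 0), (-3, 0), (-3, -1), (-3, -2)]
H-H contact: residue 2 @(-1,-1) - residue 5 @(-2, -1)
H-H contact: residue 4 @(-2,-2) - residue 9 @(-3, -2)
H-H contact: residue 5 @(-2,-1) - residue 8 @(-3, -1)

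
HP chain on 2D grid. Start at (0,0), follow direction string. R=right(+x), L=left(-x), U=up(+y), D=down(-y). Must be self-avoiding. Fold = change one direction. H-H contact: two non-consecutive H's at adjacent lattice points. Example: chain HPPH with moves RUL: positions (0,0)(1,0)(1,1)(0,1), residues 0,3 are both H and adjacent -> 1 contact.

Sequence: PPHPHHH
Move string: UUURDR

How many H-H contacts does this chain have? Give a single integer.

Answer: 1

Derivation:
Positions: [(0, 0), (0, 1), (0, 2), (0, 3), (1, 3), (1, 2), (2, 2)]
H-H contact: residue 2 @(0,2) - residue 5 @(1, 2)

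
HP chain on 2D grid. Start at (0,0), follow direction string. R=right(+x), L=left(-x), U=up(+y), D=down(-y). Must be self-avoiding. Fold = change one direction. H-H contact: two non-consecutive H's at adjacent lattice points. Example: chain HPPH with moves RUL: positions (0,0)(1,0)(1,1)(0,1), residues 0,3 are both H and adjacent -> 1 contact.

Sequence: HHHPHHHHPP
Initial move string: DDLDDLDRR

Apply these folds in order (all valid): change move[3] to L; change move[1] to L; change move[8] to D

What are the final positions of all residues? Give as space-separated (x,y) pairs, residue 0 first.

Initial moves: DDLDDLDRR
Fold: move[3]->L => DDLLDLDRR (positions: [(0, 0), (0, -1), (0, -2), (-1, -2), (-2, -2), (-2, -3), (-3, -3), (-3, -4), (-2, -4), (-1, -4)])
Fold: move[1]->L => DLLLDLDRR (positions: [(0, 0), (0, -1), (-1, -1), (-2, -1), (-3, -1), (-3, -2), (-4, -2), (-4, -3), (-3, -3), (-2, -3)])
Fold: move[8]->D => DLLLDLDRD (positions: [(0, 0), (0, -1), (-1, -1), (-2, -1), (-3, -1), (-3, -2), (-4, -2), (-4, -3), (-3, -3), (-3, -4)])

Answer: (0,0) (0,-1) (-1,-1) (-2,-1) (-3,-1) (-3,-2) (-4,-2) (-4,-3) (-3,-3) (-3,-4)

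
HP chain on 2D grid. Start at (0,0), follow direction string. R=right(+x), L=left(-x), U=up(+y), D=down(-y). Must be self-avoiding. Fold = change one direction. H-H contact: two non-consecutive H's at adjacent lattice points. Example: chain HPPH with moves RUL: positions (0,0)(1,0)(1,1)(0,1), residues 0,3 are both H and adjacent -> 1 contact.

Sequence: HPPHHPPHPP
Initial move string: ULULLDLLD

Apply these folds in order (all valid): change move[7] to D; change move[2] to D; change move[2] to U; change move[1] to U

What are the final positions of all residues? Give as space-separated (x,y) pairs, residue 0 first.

Initial moves: ULULLDLLD
Fold: move[7]->D => ULULLDLDD (positions: [(0, 0), (0, 1), (-1, 1), (-1, 2), (-2, 2), (-3, 2), (-3, 1), (-4, 1), (-4, 0), (-4, -1)])
Fold: move[2]->D => ULDLLDLDD (positions: [(0, 0), (0, 1), (-1, 1), (-1, 0), (-2, 0), (-3, 0), (-3, -1), (-4, -1), (-4, -2), (-4, -3)])
Fold: move[2]->U => ULULLDLDD (positions: [(0, 0), (0, 1), (-1, 1), (-1, 2), (-2, 2), (-3, 2), (-3, 1), (-4, 1), (-4, 0), (-4, -1)])
Fold: move[1]->U => UUULLDLDD (positions: [(0, 0), (0, 1), (0, 2), (0, 3), (-1, 3), (-2, 3), (-2, 2), (-3, 2), (-3, 1), (-3, 0)])

Answer: (0,0) (0,1) (0,2) (0,3) (-1,3) (-2,3) (-2,2) (-3,2) (-3,1) (-3,0)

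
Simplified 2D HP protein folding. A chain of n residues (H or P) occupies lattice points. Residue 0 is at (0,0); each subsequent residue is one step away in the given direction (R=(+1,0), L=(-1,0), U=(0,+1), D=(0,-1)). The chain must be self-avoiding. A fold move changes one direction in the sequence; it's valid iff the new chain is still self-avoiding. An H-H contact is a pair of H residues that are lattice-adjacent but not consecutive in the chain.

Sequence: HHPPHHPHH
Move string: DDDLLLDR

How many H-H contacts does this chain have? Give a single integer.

Positions: [(0, 0), (0, -1), (0, -2), (0, -3), (-1, -3), (-2, -3), (-3, -3), (-3, -4), (-2, -4)]
H-H contact: residue 5 @(-2,-3) - residue 8 @(-2, -4)

Answer: 1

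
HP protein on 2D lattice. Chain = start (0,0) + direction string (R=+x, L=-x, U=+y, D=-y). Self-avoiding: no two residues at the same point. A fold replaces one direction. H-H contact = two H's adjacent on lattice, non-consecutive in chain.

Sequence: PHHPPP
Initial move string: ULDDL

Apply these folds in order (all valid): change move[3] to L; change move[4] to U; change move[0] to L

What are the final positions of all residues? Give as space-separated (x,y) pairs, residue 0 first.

Initial moves: ULDDL
Fold: move[3]->L => ULDLL (positions: [(0, 0), (0, 1), (-1, 1), (-1, 0), (-2, 0), (-3, 0)])
Fold: move[4]->U => ULDLU (positions: [(0, 0), (0, 1), (-1, 1), (-1, 0), (-2, 0), (-2, 1)])
Fold: move[0]->L => LLDLU (positions: [(0, 0), (-1, 0), (-2, 0), (-2, -1), (-3, -1), (-3, 0)])

Answer: (0,0) (-1,0) (-2,0) (-2,-1) (-3,-1) (-3,0)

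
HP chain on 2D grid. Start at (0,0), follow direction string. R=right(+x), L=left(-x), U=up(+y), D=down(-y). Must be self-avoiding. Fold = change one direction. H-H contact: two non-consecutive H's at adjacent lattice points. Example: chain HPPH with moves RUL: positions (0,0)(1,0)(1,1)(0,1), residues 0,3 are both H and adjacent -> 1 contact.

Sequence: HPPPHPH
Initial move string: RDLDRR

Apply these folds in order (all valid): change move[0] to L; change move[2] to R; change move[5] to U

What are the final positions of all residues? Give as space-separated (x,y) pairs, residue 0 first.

Initial moves: RDLDRR
Fold: move[0]->L => LDLDRR (positions: [(0, 0), (-1, 0), (-1, -1), (-2, -1), (-2, -2), (-1, -2), (0, -2)])
Fold: move[2]->R => LDRDRR (positions: [(0, 0), (-1, 0), (-1, -1), (0, -1), (0, -2), (1, -2), (2, -2)])
Fold: move[5]->U => LDRDRU (positions: [(0, 0), (-1, 0), (-1, -1), (0, -1), (0, -2), (1, -2), (1, -1)])

Answer: (0,0) (-1,0) (-1,-1) (0,-1) (0,-2) (1,-2) (1,-1)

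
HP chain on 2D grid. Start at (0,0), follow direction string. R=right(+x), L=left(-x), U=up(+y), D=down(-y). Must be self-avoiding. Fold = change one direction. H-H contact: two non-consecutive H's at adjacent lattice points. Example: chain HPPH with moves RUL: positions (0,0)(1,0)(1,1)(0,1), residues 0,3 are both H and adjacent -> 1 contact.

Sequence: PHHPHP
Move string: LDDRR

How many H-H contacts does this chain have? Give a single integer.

Answer: 0

Derivation:
Positions: [(0, 0), (-1, 0), (-1, -1), (-1, -2), (0, -2), (1, -2)]
No H-H contacts found.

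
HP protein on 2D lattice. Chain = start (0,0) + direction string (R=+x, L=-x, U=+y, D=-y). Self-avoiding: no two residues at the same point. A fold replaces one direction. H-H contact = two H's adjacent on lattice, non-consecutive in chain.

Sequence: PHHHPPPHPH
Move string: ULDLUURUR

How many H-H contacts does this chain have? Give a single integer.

Answer: 1

Derivation:
Positions: [(0, 0), (0, 1), (-1, 1), (-1, 0), (-2, 0), (-2, 1), (-2, 2), (-1, 2), (-1, 3), (0, 3)]
H-H contact: residue 2 @(-1,1) - residue 7 @(-1, 2)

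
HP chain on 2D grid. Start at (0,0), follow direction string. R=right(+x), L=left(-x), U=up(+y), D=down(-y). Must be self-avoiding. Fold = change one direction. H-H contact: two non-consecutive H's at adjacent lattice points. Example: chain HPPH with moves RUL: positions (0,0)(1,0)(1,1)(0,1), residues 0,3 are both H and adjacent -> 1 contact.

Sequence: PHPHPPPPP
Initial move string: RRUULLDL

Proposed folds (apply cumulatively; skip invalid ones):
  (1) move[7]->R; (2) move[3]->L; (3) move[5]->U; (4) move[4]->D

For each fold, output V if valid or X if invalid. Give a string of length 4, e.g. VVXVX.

Answer: VXXX

Derivation:
Initial: RRUULLDL -> [(0, 0), (1, 0), (2, 0), (2, 1), (2, 2), (1, 2), (0, 2), (0, 1), (-1, 1)]
Fold 1: move[7]->R => RRUULLDR VALID
Fold 2: move[3]->L => RRULLLDR INVALID (collision), skipped
Fold 3: move[5]->U => RRUULUDR INVALID (collision), skipped
Fold 4: move[4]->D => RRUUDLDR INVALID (collision), skipped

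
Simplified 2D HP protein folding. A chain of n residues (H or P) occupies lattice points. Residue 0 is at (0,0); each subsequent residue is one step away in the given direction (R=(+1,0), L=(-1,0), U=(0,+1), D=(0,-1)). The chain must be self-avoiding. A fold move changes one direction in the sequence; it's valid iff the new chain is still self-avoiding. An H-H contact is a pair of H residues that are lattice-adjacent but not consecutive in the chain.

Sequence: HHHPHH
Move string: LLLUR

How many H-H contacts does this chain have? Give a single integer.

Positions: [(0, 0), (-1, 0), (-2, 0), (-3, 0), (-3, 1), (-2, 1)]
H-H contact: residue 2 @(-2,0) - residue 5 @(-2, 1)

Answer: 1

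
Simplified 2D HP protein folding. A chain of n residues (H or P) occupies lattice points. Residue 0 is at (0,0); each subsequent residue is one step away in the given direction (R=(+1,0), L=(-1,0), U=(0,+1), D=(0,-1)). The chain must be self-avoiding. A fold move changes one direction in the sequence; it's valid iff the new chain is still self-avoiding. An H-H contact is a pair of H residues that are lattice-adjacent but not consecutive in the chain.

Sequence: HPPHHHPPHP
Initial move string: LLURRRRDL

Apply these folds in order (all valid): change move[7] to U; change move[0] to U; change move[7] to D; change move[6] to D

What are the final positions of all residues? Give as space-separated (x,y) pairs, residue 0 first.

Answer: (0,0) (0,1) (-1,1) (-1,2) (0,2) (1,2) (2,2) (2,1) (2,0) (1,0)

Derivation:
Initial moves: LLURRRRDL
Fold: move[7]->U => LLURRRRUL (positions: [(0, 0), (-1, 0), (-2, 0), (-2, 1), (-1, 1), (0, 1), (1, 1), (2, 1), (2, 2), (1, 2)])
Fold: move[0]->U => ULURRRRUL (positions: [(0, 0), (0, 1), (-1, 1), (-1, 2), (0, 2), (1, 2), (2, 2), (3, 2), (3, 3), (2, 3)])
Fold: move[7]->D => ULURRRRDL (positions: [(0, 0), (0, 1), (-1, 1), (-1, 2), (0, 2), (1, 2), (2, 2), (3, 2), (3, 1), (2, 1)])
Fold: move[6]->D => ULURRRDDL (positions: [(0, 0), (0, 1), (-1, 1), (-1, 2), (0, 2), (1, 2), (2, 2), (2, 1), (2, 0), (1, 0)])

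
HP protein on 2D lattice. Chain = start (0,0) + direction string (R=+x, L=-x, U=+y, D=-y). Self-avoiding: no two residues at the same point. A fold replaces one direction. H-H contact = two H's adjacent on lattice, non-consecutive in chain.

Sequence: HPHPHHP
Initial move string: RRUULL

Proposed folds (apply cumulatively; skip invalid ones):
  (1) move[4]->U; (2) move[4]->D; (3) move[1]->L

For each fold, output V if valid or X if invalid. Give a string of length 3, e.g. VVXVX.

Answer: VXX

Derivation:
Initial: RRUULL -> [(0, 0), (1, 0), (2, 0), (2, 1), (2, 2), (1, 2), (0, 2)]
Fold 1: move[4]->U => RRUUUL VALID
Fold 2: move[4]->D => RRUUDL INVALID (collision), skipped
Fold 3: move[1]->L => RLUUUL INVALID (collision), skipped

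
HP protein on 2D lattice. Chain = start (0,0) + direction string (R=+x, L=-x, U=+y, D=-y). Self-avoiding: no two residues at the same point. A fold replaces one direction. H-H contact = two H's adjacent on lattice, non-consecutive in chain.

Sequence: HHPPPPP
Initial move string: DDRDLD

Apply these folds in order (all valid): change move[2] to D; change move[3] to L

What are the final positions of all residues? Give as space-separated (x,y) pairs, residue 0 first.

Initial moves: DDRDLD
Fold: move[2]->D => DDDDLD (positions: [(0, 0), (0, -1), (0, -2), (0, -3), (0, -4), (-1, -4), (-1, -5)])
Fold: move[3]->L => DDDLLD (positions: [(0, 0), (0, -1), (0, -2), (0, -3), (-1, -3), (-2, -3), (-2, -4)])

Answer: (0,0) (0,-1) (0,-2) (0,-3) (-1,-3) (-2,-3) (-2,-4)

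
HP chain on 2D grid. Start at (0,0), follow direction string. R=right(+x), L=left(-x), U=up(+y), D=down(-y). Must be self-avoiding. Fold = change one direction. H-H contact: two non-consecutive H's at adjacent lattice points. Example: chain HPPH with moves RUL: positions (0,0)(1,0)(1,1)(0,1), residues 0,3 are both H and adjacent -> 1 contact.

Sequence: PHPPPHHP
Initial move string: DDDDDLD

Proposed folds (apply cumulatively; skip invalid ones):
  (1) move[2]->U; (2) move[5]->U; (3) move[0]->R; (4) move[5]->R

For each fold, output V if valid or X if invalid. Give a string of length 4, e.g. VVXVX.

Answer: XXVV

Derivation:
Initial: DDDDDLD -> [(0, 0), (0, -1), (0, -2), (0, -3), (0, -4), (0, -5), (-1, -5), (-1, -6)]
Fold 1: move[2]->U => DDUDDLD INVALID (collision), skipped
Fold 2: move[5]->U => DDDDDUD INVALID (collision), skipped
Fold 3: move[0]->R => RDDDDLD VALID
Fold 4: move[5]->R => RDDDDRD VALID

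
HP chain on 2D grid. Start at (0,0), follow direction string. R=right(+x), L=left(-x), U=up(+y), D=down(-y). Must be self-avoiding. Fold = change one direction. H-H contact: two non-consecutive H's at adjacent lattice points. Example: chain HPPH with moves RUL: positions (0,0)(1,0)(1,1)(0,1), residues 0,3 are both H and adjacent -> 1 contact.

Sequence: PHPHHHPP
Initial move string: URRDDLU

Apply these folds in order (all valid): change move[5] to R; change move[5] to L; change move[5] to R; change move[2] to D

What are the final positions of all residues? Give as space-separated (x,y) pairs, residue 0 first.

Answer: (0,0) (0,1) (1,1) (1,0) (1,-1) (1,-2) (2,-2) (2,-1)

Derivation:
Initial moves: URRDDLU
Fold: move[5]->R => URRDDRU (positions: [(0, 0), (0, 1), (1, 1), (2, 1), (2, 0), (2, -1), (3, -1), (3, 0)])
Fold: move[5]->L => URRDDLU (positions: [(0, 0), (0, 1), (1, 1), (2, 1), (2, 0), (2, -1), (1, -1), (1, 0)])
Fold: move[5]->R => URRDDRU (positions: [(0, 0), (0, 1), (1, 1), (2, 1), (2, 0), (2, -1), (3, -1), (3, 0)])
Fold: move[2]->D => URDDDRU (positions: [(0, 0), (0, 1), (1, 1), (1, 0), (1, -1), (1, -2), (2, -2), (2, -1)])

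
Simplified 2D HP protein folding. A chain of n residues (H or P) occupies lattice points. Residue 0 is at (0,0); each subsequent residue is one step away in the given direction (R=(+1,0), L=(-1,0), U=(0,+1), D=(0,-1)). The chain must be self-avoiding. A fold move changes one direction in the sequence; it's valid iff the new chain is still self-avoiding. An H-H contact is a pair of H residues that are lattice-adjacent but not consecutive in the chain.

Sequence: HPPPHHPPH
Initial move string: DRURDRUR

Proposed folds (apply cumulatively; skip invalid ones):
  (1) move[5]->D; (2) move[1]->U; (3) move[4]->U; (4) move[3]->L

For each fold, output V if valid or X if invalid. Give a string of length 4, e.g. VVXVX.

Initial: DRURDRUR -> [(0, 0), (0, -1), (1, -1), (1, 0), (2, 0), (2, -1), (3, -1), (3, 0), (4, 0)]
Fold 1: move[5]->D => DRURDDUR INVALID (collision), skipped
Fold 2: move[1]->U => DUURDRUR INVALID (collision), skipped
Fold 3: move[4]->U => DRURURUR VALID
Fold 4: move[3]->L => DRULURUR INVALID (collision), skipped

Answer: XXVX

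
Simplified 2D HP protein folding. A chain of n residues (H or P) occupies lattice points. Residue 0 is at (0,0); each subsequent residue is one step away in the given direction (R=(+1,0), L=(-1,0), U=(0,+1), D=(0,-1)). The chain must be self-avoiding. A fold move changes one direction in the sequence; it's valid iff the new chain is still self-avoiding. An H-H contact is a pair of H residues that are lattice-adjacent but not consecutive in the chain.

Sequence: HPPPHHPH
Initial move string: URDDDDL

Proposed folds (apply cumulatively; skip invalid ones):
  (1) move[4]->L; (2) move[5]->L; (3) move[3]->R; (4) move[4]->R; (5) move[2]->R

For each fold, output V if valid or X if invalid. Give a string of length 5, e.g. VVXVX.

Answer: VVXXX

Derivation:
Initial: URDDDDL -> [(0, 0), (0, 1), (1, 1), (1, 0), (1, -1), (1, -2), (1, -3), (0, -3)]
Fold 1: move[4]->L => URDDLDL VALID
Fold 2: move[5]->L => URDDLLL VALID
Fold 3: move[3]->R => URDRLLL INVALID (collision), skipped
Fold 4: move[4]->R => URDDRLL INVALID (collision), skipped
Fold 5: move[2]->R => URRDLLL INVALID (collision), skipped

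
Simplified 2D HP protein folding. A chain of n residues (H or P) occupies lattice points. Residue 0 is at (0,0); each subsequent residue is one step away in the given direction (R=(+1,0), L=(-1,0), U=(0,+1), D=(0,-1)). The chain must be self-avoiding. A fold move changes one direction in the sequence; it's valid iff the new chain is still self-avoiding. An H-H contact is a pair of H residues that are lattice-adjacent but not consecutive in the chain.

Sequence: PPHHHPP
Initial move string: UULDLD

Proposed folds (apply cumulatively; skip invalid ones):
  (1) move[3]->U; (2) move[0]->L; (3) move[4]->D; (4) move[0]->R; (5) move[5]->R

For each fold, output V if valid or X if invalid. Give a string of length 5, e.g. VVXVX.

Initial: UULDLD -> [(0, 0), (0, 1), (0, 2), (-1, 2), (-1, 1), (-2, 1), (-2, 0)]
Fold 1: move[3]->U => UULULD VALID
Fold 2: move[0]->L => LULULD VALID
Fold 3: move[4]->D => LULUDD INVALID (collision), skipped
Fold 4: move[0]->R => RULULD VALID
Fold 5: move[5]->R => RULULR INVALID (collision), skipped

Answer: VVXVX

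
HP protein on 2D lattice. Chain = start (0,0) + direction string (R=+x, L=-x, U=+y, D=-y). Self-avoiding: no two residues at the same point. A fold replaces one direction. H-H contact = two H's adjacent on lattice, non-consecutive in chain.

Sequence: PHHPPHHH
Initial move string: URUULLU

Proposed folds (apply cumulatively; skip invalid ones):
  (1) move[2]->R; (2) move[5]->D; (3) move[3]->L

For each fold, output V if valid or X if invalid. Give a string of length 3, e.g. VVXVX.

Answer: VXX

Derivation:
Initial: URUULLU -> [(0, 0), (0, 1), (1, 1), (1, 2), (1, 3), (0, 3), (-1, 3), (-1, 4)]
Fold 1: move[2]->R => URRULLU VALID
Fold 2: move[5]->D => URRULDU INVALID (collision), skipped
Fold 3: move[3]->L => URRLLLU INVALID (collision), skipped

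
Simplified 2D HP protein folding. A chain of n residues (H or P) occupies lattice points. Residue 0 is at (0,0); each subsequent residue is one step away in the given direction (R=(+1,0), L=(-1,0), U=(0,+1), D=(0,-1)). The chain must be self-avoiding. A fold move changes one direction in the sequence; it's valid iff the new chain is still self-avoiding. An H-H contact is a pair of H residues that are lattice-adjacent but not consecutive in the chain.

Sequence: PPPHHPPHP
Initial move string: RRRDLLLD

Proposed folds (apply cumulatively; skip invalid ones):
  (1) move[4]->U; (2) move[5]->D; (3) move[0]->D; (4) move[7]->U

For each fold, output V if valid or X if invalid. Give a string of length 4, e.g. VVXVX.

Answer: XVVV

Derivation:
Initial: RRRDLLLD -> [(0, 0), (1, 0), (2, 0), (3, 0), (3, -1), (2, -1), (1, -1), (0, -1), (0, -2)]
Fold 1: move[4]->U => RRRDULLD INVALID (collision), skipped
Fold 2: move[5]->D => RRRDLDLD VALID
Fold 3: move[0]->D => DRRDLDLD VALID
Fold 4: move[7]->U => DRRDLDLU VALID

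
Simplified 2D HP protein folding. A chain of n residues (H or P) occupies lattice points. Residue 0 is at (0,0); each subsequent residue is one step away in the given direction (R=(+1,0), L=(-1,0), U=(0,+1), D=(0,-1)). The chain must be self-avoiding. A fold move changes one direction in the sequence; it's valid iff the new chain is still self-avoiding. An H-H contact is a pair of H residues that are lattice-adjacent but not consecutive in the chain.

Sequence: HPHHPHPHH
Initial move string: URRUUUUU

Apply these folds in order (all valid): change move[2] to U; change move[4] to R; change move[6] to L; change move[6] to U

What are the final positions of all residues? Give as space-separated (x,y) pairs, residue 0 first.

Initial moves: URRUUUUU
Fold: move[2]->U => URUUUUUU (positions: [(0, 0), (0, 1), (1, 1), (1, 2), (1, 3), (1, 4), (1, 5), (1, 6), (1, 7)])
Fold: move[4]->R => URUURUUU (positions: [(0, 0), (0, 1), (1, 1), (1, 2), (1, 3), (2, 3), (2, 4), (2, 5), (2, 6)])
Fold: move[6]->L => URUURULU (positions: [(0, 0), (0, 1), (1, 1), (1, 2), (1, 3), (2, 3), (2, 4), (1, 4), (1, 5)])
Fold: move[6]->U => URUURUUU (positions: [(0, 0), (0, 1), (1, 1), (1, 2), (1, 3), (2, 3), (2, 4), (2, 5), (2, 6)])

Answer: (0,0) (0,1) (1,1) (1,2) (1,3) (2,3) (2,4) (2,5) (2,6)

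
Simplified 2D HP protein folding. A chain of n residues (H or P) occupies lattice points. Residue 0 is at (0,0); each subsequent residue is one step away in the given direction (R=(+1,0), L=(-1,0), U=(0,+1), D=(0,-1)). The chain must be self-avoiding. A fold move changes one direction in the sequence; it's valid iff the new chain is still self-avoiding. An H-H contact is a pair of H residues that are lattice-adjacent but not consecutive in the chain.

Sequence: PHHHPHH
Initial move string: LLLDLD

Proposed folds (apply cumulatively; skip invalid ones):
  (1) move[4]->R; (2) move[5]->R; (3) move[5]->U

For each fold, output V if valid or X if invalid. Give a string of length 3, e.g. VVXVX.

Answer: VVX

Derivation:
Initial: LLLDLD -> [(0, 0), (-1, 0), (-2, 0), (-3, 0), (-3, -1), (-4, -1), (-4, -2)]
Fold 1: move[4]->R => LLLDRD VALID
Fold 2: move[5]->R => LLLDRR VALID
Fold 3: move[5]->U => LLLDRU INVALID (collision), skipped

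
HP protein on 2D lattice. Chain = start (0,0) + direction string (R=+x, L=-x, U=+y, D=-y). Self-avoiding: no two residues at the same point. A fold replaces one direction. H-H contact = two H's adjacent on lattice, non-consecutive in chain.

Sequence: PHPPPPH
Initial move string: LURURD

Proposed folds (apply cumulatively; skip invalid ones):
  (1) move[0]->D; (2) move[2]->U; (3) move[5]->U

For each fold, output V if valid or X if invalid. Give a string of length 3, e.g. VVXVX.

Initial: LURURD -> [(0, 0), (-1, 0), (-1, 1), (0, 1), (0, 2), (1, 2), (1, 1)]
Fold 1: move[0]->D => DURURD INVALID (collision), skipped
Fold 2: move[2]->U => LUUURD VALID
Fold 3: move[5]->U => LUUURU VALID

Answer: XVV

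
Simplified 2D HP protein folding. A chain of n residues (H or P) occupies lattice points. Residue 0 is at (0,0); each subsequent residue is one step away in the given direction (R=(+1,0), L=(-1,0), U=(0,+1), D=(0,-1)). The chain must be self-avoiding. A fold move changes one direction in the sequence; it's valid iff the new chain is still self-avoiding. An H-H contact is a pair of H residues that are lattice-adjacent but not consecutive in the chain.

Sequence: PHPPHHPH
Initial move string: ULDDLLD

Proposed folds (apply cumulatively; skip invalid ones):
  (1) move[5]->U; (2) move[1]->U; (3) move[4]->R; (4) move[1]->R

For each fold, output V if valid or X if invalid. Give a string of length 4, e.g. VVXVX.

Initial: ULDDLLD -> [(0, 0), (0, 1), (-1, 1), (-1, 0), (-1, -1), (-2, -1), (-3, -1), (-3, -2)]
Fold 1: move[5]->U => ULDDLUD INVALID (collision), skipped
Fold 2: move[1]->U => UUDDLLD INVALID (collision), skipped
Fold 3: move[4]->R => ULDDRLD INVALID (collision), skipped
Fold 4: move[1]->R => URDDLLD VALID

Answer: XXXV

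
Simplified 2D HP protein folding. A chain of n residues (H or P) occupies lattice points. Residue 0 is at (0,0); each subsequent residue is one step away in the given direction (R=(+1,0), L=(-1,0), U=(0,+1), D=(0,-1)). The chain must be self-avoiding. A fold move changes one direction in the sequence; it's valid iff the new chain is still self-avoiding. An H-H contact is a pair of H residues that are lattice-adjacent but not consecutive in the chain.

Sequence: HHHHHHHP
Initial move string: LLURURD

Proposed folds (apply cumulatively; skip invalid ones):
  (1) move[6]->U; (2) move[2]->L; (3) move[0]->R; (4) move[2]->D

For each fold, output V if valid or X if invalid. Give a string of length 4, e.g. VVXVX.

Answer: VXXX

Derivation:
Initial: LLURURD -> [(0, 0), (-1, 0), (-2, 0), (-2, 1), (-1, 1), (-1, 2), (0, 2), (0, 1)]
Fold 1: move[6]->U => LLURURU VALID
Fold 2: move[2]->L => LLLRURU INVALID (collision), skipped
Fold 3: move[0]->R => RLURURU INVALID (collision), skipped
Fold 4: move[2]->D => LLDRURU INVALID (collision), skipped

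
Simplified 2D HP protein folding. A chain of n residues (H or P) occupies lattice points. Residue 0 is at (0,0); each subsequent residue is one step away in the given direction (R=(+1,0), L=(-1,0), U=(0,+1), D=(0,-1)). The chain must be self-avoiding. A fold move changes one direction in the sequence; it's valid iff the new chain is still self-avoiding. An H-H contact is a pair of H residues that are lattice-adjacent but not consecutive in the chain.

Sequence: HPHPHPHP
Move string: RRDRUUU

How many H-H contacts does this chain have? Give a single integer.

Answer: 0

Derivation:
Positions: [(0, 0), (1, 0), (2, 0), (2, -1), (3, -1), (3, 0), (3, 1), (3, 2)]
No H-H contacts found.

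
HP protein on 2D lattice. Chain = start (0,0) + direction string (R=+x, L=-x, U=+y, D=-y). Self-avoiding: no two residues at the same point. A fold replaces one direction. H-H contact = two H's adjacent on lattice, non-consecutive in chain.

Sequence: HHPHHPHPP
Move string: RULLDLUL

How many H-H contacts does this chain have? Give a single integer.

Answer: 1

Derivation:
Positions: [(0, 0), (1, 0), (1, 1), (0, 1), (-1, 1), (-1, 0), (-2, 0), (-2, 1), (-3, 1)]
H-H contact: residue 0 @(0,0) - residue 3 @(0, 1)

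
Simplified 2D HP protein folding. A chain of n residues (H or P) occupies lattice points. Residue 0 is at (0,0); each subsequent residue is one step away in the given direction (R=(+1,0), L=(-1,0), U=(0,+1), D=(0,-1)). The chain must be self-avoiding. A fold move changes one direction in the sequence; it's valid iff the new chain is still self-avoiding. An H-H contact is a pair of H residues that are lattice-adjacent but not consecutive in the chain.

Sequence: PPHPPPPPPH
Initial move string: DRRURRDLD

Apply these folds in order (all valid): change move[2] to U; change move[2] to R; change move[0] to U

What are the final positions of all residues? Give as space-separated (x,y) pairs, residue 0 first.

Answer: (0,0) (0,1) (1,1) (2,1) (2,2) (3,2) (4,2) (4,1) (3,1) (3,0)

Derivation:
Initial moves: DRRURRDLD
Fold: move[2]->U => DRUURRDLD (positions: [(0, 0), (0, -1), (1, -1), (1, 0), (1, 1), (2, 1), (3, 1), (3, 0), (2, 0), (2, -1)])
Fold: move[2]->R => DRRURRDLD (positions: [(0, 0), (0, -1), (1, -1), (2, -1), (2, 0), (3, 0), (4, 0), (4, -1), (3, -1), (3, -2)])
Fold: move[0]->U => URRURRDLD (positions: [(0, 0), (0, 1), (1, 1), (2, 1), (2, 2), (3, 2), (4, 2), (4, 1), (3, 1), (3, 0)])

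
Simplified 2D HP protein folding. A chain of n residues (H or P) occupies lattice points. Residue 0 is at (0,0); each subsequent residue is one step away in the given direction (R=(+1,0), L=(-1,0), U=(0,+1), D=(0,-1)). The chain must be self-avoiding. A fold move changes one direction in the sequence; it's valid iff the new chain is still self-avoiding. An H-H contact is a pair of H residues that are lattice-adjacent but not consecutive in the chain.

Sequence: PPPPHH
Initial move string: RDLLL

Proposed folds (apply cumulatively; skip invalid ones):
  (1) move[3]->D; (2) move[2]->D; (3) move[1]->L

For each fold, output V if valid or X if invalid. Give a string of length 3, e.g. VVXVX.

Answer: VVX

Derivation:
Initial: RDLLL -> [(0, 0), (1, 0), (1, -1), (0, -1), (-1, -1), (-2, -1)]
Fold 1: move[3]->D => RDLDL VALID
Fold 2: move[2]->D => RDDDL VALID
Fold 3: move[1]->L => RLDDL INVALID (collision), skipped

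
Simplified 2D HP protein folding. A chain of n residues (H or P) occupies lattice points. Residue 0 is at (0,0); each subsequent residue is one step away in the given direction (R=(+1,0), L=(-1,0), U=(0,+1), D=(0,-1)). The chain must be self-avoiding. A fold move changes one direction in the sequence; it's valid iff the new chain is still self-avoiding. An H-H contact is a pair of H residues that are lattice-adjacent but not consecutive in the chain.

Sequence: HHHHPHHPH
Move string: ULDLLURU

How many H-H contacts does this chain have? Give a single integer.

Positions: [(0, 0), (0, 1), (-1, 1), (-1, 0), (-2, 0), (-3, 0), (-3, 1), (-2, 1), (-2, 2)]
H-H contact: residue 0 @(0,0) - residue 3 @(-1, 0)

Answer: 1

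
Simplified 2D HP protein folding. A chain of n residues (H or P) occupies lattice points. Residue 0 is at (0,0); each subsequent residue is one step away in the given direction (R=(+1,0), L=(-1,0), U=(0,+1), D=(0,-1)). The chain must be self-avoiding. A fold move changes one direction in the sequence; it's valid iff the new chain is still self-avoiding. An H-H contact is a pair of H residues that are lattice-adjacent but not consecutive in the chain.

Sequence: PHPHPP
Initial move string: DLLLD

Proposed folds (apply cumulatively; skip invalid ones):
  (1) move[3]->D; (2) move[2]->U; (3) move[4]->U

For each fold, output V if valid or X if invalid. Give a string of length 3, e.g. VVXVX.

Answer: VXX

Derivation:
Initial: DLLLD -> [(0, 0), (0, -1), (-1, -1), (-2, -1), (-3, -1), (-3, -2)]
Fold 1: move[3]->D => DLLDD VALID
Fold 2: move[2]->U => DLUDD INVALID (collision), skipped
Fold 3: move[4]->U => DLLDU INVALID (collision), skipped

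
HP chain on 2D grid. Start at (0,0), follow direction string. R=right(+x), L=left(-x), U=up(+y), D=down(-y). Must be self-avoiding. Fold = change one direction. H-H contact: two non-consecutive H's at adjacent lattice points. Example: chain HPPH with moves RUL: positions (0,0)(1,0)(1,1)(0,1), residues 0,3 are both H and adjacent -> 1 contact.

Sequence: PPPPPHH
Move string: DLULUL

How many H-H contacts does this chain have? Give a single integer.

Answer: 0

Derivation:
Positions: [(0, 0), (0, -1), (-1, -1), (-1, 0), (-2, 0), (-2, 1), (-3, 1)]
No H-H contacts found.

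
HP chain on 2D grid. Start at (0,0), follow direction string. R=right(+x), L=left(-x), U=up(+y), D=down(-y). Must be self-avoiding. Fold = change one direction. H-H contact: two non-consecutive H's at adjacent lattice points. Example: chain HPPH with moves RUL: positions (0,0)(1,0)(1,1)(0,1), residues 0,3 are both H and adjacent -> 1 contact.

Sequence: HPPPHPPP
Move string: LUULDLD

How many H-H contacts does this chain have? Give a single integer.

Answer: 0

Derivation:
Positions: [(0, 0), (-1, 0), (-1, 1), (-1, 2), (-2, 2), (-2, 1), (-3, 1), (-3, 0)]
No H-H contacts found.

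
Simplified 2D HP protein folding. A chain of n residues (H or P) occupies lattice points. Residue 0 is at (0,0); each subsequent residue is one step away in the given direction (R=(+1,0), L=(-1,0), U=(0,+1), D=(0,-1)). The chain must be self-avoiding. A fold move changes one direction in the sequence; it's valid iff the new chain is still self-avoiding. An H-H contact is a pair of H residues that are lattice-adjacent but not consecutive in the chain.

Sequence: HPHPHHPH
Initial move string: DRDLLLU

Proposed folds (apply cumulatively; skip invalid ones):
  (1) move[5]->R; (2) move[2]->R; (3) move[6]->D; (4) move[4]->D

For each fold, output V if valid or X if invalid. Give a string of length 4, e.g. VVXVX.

Answer: XXVV

Derivation:
Initial: DRDLLLU -> [(0, 0), (0, -1), (1, -1), (1, -2), (0, -2), (-1, -2), (-2, -2), (-2, -1)]
Fold 1: move[5]->R => DRDLLRU INVALID (collision), skipped
Fold 2: move[2]->R => DRRLLLU INVALID (collision), skipped
Fold 3: move[6]->D => DRDLLLD VALID
Fold 4: move[4]->D => DRDLDLD VALID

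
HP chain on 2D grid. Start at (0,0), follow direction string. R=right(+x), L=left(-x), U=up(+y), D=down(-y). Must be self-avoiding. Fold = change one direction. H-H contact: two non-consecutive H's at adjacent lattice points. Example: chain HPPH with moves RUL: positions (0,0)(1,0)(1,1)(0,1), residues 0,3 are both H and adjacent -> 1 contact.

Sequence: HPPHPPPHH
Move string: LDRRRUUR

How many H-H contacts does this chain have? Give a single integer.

Answer: 1

Derivation:
Positions: [(0, 0), (-1, 0), (-1, -1), (0, -1), (1, -1), (2, -1), (2, 0), (2, 1), (3, 1)]
H-H contact: residue 0 @(0,0) - residue 3 @(0, -1)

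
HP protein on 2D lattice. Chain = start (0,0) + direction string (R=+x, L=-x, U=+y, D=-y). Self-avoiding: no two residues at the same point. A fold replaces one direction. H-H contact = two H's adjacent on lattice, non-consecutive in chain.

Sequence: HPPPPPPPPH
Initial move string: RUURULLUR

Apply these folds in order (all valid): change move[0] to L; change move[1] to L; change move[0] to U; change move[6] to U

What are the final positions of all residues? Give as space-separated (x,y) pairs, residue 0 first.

Answer: (0,0) (0,1) (-1,1) (-1,2) (0,2) (0,3) (-1,3) (-1,4) (-1,5) (0,5)

Derivation:
Initial moves: RUURULLUR
Fold: move[0]->L => LUURULLUR (positions: [(0, 0), (-1, 0), (-1, 1), (-1, 2), (0, 2), (0, 3), (-1, 3), (-2, 3), (-2, 4), (-1, 4)])
Fold: move[1]->L => LLURULLUR (positions: [(0, 0), (-1, 0), (-2, 0), (-2, 1), (-1, 1), (-1, 2), (-2, 2), (-3, 2), (-3, 3), (-2, 3)])
Fold: move[0]->U => ULURULLUR (positions: [(0, 0), (0, 1), (-1, 1), (-1, 2), (0, 2), (0, 3), (-1, 3), (-2, 3), (-2, 4), (-1, 4)])
Fold: move[6]->U => ULURULUUR (positions: [(0, 0), (0, 1), (-1, 1), (-1, 2), (0, 2), (0, 3), (-1, 3), (-1, 4), (-1, 5), (0, 5)])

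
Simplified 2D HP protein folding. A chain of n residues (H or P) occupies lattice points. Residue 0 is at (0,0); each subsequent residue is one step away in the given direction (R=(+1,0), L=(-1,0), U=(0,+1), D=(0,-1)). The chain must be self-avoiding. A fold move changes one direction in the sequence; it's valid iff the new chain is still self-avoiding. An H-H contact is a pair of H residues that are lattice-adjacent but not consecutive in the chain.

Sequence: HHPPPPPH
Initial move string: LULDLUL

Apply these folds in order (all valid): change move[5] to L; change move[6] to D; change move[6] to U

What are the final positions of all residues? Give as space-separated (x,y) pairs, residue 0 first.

Initial moves: LULDLUL
Fold: move[5]->L => LULDLLL (positions: [(0, 0), (-1, 0), (-1, 1), (-2, 1), (-2, 0), (-3, 0), (-4, 0), (-5, 0)])
Fold: move[6]->D => LULDLLD (positions: [(0, 0), (-1, 0), (-1, 1), (-2, 1), (-2, 0), (-3, 0), (-4, 0), (-4, -1)])
Fold: move[6]->U => LULDLLU (positions: [(0, 0), (-1, 0), (-1, 1), (-2, 1), (-2, 0), (-3, 0), (-4, 0), (-4, 1)])

Answer: (0,0) (-1,0) (-1,1) (-2,1) (-2,0) (-3,0) (-4,0) (-4,1)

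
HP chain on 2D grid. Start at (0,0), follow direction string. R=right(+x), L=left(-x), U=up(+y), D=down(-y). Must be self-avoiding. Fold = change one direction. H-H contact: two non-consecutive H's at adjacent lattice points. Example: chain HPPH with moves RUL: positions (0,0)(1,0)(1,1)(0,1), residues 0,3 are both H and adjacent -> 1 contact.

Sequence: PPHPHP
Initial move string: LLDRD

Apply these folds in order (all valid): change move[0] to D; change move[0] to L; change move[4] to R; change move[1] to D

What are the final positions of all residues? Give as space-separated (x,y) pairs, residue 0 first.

Initial moves: LLDRD
Fold: move[0]->D => DLDRD (positions: [(0, 0), (0, -1), (-1, -1), (-1, -2), (0, -2), (0, -3)])
Fold: move[0]->L => LLDRD (positions: [(0, 0), (-1, 0), (-2, 0), (-2, -1), (-1, -1), (-1, -2)])
Fold: move[4]->R => LLDRR (positions: [(0, 0), (-1, 0), (-2, 0), (-2, -1), (-1, -1), (0, -1)])
Fold: move[1]->D => LDDRR (positions: [(0, 0), (-1, 0), (-1, -1), (-1, -2), (0, -2), (1, -2)])

Answer: (0,0) (-1,0) (-1,-1) (-1,-2) (0,-2) (1,-2)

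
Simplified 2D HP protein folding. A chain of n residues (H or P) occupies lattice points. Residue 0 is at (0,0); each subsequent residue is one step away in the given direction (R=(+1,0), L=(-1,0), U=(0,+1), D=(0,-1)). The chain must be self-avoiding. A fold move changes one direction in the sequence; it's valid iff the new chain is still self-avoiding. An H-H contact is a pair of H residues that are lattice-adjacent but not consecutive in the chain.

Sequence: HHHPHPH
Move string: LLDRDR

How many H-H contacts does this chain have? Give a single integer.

Positions: [(0, 0), (-1, 0), (-2, 0), (-2, -1), (-1, -1), (-1, -2), (0, -2)]
H-H contact: residue 1 @(-1,0) - residue 4 @(-1, -1)

Answer: 1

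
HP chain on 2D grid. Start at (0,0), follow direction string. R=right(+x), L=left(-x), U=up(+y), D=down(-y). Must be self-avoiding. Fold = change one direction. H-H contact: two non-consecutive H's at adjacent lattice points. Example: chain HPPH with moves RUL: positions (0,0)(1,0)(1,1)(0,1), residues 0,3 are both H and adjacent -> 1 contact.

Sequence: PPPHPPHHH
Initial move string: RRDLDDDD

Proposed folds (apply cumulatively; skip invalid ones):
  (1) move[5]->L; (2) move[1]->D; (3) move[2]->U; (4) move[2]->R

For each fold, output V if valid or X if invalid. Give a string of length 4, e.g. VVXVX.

Answer: VVXX

Derivation:
Initial: RRDLDDDD -> [(0, 0), (1, 0), (2, 0), (2, -1), (1, -1), (1, -2), (1, -3), (1, -4), (1, -5)]
Fold 1: move[5]->L => RRDLDLDD VALID
Fold 2: move[1]->D => RDDLDLDD VALID
Fold 3: move[2]->U => RDULDLDD INVALID (collision), skipped
Fold 4: move[2]->R => RDRLDLDD INVALID (collision), skipped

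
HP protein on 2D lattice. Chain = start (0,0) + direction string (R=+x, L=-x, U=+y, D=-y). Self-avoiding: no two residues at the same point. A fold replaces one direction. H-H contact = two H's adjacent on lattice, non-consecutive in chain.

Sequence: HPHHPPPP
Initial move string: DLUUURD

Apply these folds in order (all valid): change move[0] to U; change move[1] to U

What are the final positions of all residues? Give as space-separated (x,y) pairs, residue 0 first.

Initial moves: DLUUURD
Fold: move[0]->U => ULUUURD (positions: [(0, 0), (0, 1), (-1, 1), (-1, 2), (-1, 3), (-1, 4), (0, 4), (0, 3)])
Fold: move[1]->U => UUUUURD (positions: [(0, 0), (0, 1), (0, 2), (0, 3), (0, 4), (0, 5), (1, 5), (1, 4)])

Answer: (0,0) (0,1) (0,2) (0,3) (0,4) (0,5) (1,5) (1,4)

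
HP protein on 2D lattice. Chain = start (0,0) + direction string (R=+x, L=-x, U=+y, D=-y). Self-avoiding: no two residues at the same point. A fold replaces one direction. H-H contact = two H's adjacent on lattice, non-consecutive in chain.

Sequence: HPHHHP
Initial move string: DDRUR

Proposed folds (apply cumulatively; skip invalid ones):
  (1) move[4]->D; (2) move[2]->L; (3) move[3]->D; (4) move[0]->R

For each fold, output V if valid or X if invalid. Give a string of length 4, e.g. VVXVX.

Initial: DDRUR -> [(0, 0), (0, -1), (0, -2), (1, -2), (1, -1), (2, -1)]
Fold 1: move[4]->D => DDRUD INVALID (collision), skipped
Fold 2: move[2]->L => DDLUR INVALID (collision), skipped
Fold 3: move[3]->D => DDRDR VALID
Fold 4: move[0]->R => RDRDR VALID

Answer: XXVV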